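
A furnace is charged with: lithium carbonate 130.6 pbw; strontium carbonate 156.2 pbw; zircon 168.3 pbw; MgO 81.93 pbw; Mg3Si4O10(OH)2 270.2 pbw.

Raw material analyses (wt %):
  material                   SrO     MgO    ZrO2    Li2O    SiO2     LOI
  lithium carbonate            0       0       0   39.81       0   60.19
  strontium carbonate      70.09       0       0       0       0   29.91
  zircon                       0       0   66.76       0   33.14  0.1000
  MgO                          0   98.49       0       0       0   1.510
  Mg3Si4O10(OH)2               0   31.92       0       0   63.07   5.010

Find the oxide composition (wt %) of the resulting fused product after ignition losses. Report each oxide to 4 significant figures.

Glass mass = 667.0 pbw (batch 807.2 − LOI 140.3).
Composition: SrO 16.41%, MgO 25.03%, ZrO2 16.85%, Li2O 7.795%, SiO2 33.91%

The intermediate values are displayed, rounded to four significant digits, as written. Every computation runs at exact precision all the way through; each reported figure is rounded a single time; all derived quantities, which include ignition loss, totals, five oxide percentages, the yield, net glass mass, are carried in full precision, as quoted within question or answer, from the weighed amounts for 667.0 pbw of glass.
Per-oxide mass from batch:
  SrO: 156.2·0.7009 = 109.5 pbw
  MgO: 81.93·0.9849 + 270.2·0.3192 = 166.9 pbw
  ZrO2: 168.3·0.6676 = 112.4 pbw
  Li2O: 130.6·0.3981 = 51.99 pbw
  SiO2: 168.3·0.3314 + 270.2·0.6307 = 226.2 pbw
LOI: 130.6·0.6019 + 156.2·0.2991 + 168.3·0.001000 + 81.93·0.01510 + 270.2·0.05010 = 140.3 pbw
batch − LOI leaves glass = 807.2 − 140.3 = 667.0 pbw (matching Σ of the oxides)
percent share: oxide ÷ glass, ×100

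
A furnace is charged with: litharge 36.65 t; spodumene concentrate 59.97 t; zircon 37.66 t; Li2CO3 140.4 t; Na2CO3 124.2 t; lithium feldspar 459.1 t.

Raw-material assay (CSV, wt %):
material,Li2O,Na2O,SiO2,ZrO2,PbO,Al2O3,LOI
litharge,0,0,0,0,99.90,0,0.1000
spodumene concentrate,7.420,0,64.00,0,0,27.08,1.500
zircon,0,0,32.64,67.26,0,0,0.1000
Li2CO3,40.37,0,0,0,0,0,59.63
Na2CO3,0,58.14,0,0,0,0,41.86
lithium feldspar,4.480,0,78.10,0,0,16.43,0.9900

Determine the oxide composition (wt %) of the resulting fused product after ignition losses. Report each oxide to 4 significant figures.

Glass mass = 716.8 t (batch 858.0 − LOI 141.2).
Composition: Li2O 11.40%, Na2O 10.07%, SiO2 57.10%, ZrO2 3.534%, PbO 5.108%, Al2O3 12.79%

Every computation runs at full precision all the way through; intermediates are printed rounded to 4 significant digits as written — a single rounding finalizes every reported figure — derived quantities (yield, net glass mass, ignition loss, totals, the six compositions) are re-derived at full precision using the weight values at 716.8 t of glass as set out in the problem or the answer.
Oxide-by-oxide delivered mass:
  Li2O: 59.97·0.07420 + 140.4·0.4037 + 459.1·0.04480 = 81.70 t
  Na2O: 124.2·0.5814 = 72.21 t
  SiO2: 59.97·0.6400 + 37.66·0.3264 + 459.1·0.7810 = 409.2 t
  ZrO2: 37.66·0.6726 = 25.33 t
  PbO: 36.65·0.9990 = 36.61 t
  Al2O3: 59.97·0.2708 + 459.1·0.1643 = 91.67 t
LOI: 36.65·0.001000 + 59.97·0.01500 + 37.66·0.001000 + 140.4·0.5963 + 124.2·0.4186 + 459.1·0.009900 = 141.2 t
Glass = total batch minus LOI = 858.0 − 141.2 = 716.8 t (consistent with Σ oxide mass)
percent share: oxide ÷ glass, ×100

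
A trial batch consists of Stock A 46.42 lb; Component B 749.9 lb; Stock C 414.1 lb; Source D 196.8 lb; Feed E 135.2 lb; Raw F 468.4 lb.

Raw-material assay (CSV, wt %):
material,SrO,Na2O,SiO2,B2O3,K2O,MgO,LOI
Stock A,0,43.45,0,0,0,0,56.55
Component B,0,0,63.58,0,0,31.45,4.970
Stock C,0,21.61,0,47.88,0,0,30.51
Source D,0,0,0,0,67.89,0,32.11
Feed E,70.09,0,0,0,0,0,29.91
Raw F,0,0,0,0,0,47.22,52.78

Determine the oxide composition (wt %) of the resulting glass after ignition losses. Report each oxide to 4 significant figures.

Glass mass = 1470 lb (batch 2011 − LOI 540.7).
Composition: SrO 6.446%, Na2O 7.459%, SiO2 32.43%, B2O3 13.49%, K2O 9.088%, MgO 31.09%

In-progress results are printed rounded off to 4 significant figures across the worked steps — all arithmetic keeps full float precision in every operation. Each reported value takes exactly one rounding. The derived quantities (ignition loss, net glass mass, the yield, the totals, the six compositions) are rebuilt at full float precision starting from the weights at 1470 lb of glass as given in the question or the answer.
Oxide masses out of the charge:
  SrO: 135.2·0.7009 = 94.76 lb
  Na2O: 46.42·0.4345 + 414.1·0.2161 = 109.7 lb
  SiO2: 749.9·0.6358 = 476.8 lb
  B2O3: 414.1·0.4788 = 198.3 lb
  K2O: 196.8·0.6789 = 133.6 lb
  MgO: 749.9·0.3145 + 468.4·0.4722 = 457.0 lb
LOI: 46.42·0.5655 + 749.9·0.04970 + 414.1·0.3051 + 196.8·0.3211 + 135.2·0.2991 + 468.4·0.5278 = 540.7 lb
Glass = total batch minus LOI = 2011 − 540.7 = 1470 lb (= the summed oxide contributions)
each oxide over glass, ×100, is wt %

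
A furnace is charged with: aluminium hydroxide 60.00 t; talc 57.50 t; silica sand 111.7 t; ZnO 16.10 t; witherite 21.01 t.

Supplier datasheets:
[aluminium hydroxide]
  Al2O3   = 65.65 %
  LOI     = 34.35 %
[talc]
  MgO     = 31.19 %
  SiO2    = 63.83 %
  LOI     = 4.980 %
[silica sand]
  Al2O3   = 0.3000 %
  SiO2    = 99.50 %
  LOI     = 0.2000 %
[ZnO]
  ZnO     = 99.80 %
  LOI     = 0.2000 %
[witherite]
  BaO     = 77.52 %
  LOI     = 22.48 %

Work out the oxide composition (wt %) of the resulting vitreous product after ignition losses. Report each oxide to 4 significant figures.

In-progress results are printed rounded to 4 significant digits as written; the whole derivation keeps full float precision through every step. Every reported number takes exactly one rounding — derived quantities are carried at exact precision (totals, ignition loss, yield, the five compositions, net glass mass) starting from the weights at 237.9 t of glass as given in problem or answer.
Mass of each oxide from the mix:
  MgO: 57.50·0.3119 = 17.93 t
  Al2O3: 60.00·0.6565 + 111.7·0.003000 = 39.73 t
  ZnO: 16.10·0.9980 = 16.07 t
  BaO: 21.01·0.7752 = 16.29 t
  SiO2: 57.50·0.6383 + 111.7·0.9950 = 147.8 t
LOI: 60.00·0.3435 + 57.50·0.04980 + 111.7·0.002000 + 16.10·0.002000 + 21.01·0.2248 = 28.45 t
Net of LOI, the glass mass = 266.3 − 28.45 = 237.9 t (the oxide masses sum to this)
wt %: oxide over glass, times 100

Glass mass = 237.9 t (batch 266.3 − LOI 28.45).
Composition: MgO 7.540%, Al2O3 16.70%, ZnO 6.755%, BaO 6.847%, SiO2 62.16%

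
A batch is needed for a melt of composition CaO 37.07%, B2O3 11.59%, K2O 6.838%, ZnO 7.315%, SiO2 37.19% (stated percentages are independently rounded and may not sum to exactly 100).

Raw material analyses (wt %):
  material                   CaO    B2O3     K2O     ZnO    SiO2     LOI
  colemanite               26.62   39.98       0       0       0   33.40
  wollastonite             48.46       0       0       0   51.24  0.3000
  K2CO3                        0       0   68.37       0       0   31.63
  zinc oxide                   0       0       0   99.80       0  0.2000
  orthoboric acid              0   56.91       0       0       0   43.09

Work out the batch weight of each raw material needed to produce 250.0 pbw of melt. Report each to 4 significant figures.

Batch per 250.0 pbw melt:
  colemanite: 17.82 pbw
  wollastonite: 181.5 pbw
  K2CO3: 25.00 pbw
  zinc oxide: 18.32 pbw
  orthoboric acid: 38.39 pbw
Total batch = 281.0 pbw; LOI loss = 30.98 pbw; yield = 88.98%

Rounding to four significant digits applies to every working value as shown — all arithmetic keeps full precision end to end; every reported value is rounded once only; all derived quantities, which include the five compositions, glass mass, ignition loss, the yield, the totals, are computed in full float precision, as quoted within either problem or answer, using the weight values for 250.0 pbw of glass.
Target oxide masses per 250.0 pbw melt:
  CaO: 37.07% × 250.0 = 92.68 pbw
  B2O3: 11.59% × 250.0 = 28.98 pbw
  K2O: 6.838% × 250.0 = 17.10 pbw
  ZnO: 7.315% × 250.0 = 18.29 pbw
  SiO2: 37.19% × 250.0 = 92.98 pbw
Per-oxide balance check with the batch weights as given, relative to the basis at hand (oxide sums agree with the targets up to rounding of the answer):
  CaO: 17.82·0.2662 + 181.5·0.4846 = 92.70 pbw (target 92.68 pbw)
  B2O3: 17.82·0.3998 + 38.39·0.5691 = 28.97 pbw (target 28.98 pbw)
  K2O: 25.00·0.6837 = 17.09 pbw (target 17.10 pbw)
  ZnO: 18.32·0.9980 = 18.28 pbw (target 18.29 pbw)
  SiO2: 181.5·0.5124 = 93.00 pbw (target 92.98 pbw)
Consistency of the glass mass: batch Σ − ignition loss = 250.0 pbw (the Σ of target masses is 250.0 pbw; the stated basis being 250.0 pbw — rounding explains the deltas).
Batch total: Σ batch = 281.0 pbw; LOI removed, Σ of batch·LOI: 30.98 pbw; yield: glass divided by total = 88.98%.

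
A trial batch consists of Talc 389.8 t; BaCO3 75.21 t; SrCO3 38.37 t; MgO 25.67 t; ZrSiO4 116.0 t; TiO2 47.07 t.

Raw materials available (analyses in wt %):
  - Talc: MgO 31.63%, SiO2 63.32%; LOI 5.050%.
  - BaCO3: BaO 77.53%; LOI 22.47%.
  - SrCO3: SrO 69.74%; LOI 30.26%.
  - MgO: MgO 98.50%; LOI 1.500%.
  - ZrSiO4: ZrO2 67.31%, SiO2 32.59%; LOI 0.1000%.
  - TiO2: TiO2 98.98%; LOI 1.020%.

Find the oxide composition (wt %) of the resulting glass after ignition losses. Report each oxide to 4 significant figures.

Values along the way are displayed rounded off to 4 significant figures between the steps. Every computation holds full precision throughout — each reported number is rounded only once — derived quantities, including LOI, totals, six oxide percentages, glass mass, yield, are computed from the batch weights at 642.9 t of glass at full float precision, exactly as shown in the problem or answer text.
Per-oxide mass from batch:
  SrO: 38.37·0.6974 = 26.76 t
  TiO2: 47.07·0.9898 = 46.59 t
  MgO: 389.8·0.3163 + 25.67·0.9850 = 148.6 t
  ZrO2: 116.0·0.6731 = 78.08 t
  BaO: 75.21·0.7753 = 58.31 t
  SiO2: 389.8·0.6332 + 116.0·0.3259 = 284.6 t
LOI: 389.8·0.05050 + 75.21·0.2247 + 38.37·0.3026 + 25.67·0.01500 + 116.0·0.001000 + 47.07·0.01020 = 49.18 t
Glass = total batch minus LOI = 692.1 − 49.18 = 642.9 t (= the summed oxide contributions)
oxide / glass × 100 gives the wt %

Glass mass = 642.9 t (batch 692.1 − LOI 49.18).
Composition: SrO 4.162%, TiO2 7.246%, MgO 23.11%, ZrO2 12.14%, BaO 9.069%, SiO2 44.27%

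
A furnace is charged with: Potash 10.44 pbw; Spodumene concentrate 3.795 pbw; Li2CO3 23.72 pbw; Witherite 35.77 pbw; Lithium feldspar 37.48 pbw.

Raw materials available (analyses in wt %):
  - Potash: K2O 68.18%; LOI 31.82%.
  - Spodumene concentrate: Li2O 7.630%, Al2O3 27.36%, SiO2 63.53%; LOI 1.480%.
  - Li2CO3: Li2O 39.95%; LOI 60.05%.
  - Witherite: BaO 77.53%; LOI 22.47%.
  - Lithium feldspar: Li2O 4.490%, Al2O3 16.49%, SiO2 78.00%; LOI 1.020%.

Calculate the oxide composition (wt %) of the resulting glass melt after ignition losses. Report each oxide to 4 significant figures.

Glass mass = 85.16 pbw (batch 111.2 − LOI 26.04).
Composition: Li2O 13.44%, Al2O3 8.476%, SiO2 37.16%, K2O 8.358%, BaO 32.56%

The intermediate values are printed rounded off to 4 significant digits alongside each step — every computation holds exact precision through every step — exactly one rounding is applied to every reported value — the derived quantities (the five compositions, net glass mass, the totals, the yield, LOI) are carried from the weighed amounts at 85.16 pbw of glass in full precision as they appear in the problem or the answer.
Mass of each oxide from the mix:
  Li2O: 3.795·0.07630 + 23.72·0.3995 + 37.48·0.04490 = 11.45 pbw
  Al2O3: 3.795·0.2736 + 37.48·0.1649 = 7.219 pbw
  SiO2: 3.795·0.6353 + 37.48·0.7800 = 31.65 pbw
  K2O: 10.44·0.6818 = 7.118 pbw
  BaO: 35.77·0.7753 = 27.73 pbw
LOI: 10.44·0.3182 + 3.795·0.01480 + 23.72·0.6005 + 35.77·0.2247 + 37.48·0.01020 = 26.04 pbw
Glass mass = batch − LOI = 111.2 − 26.04 = 85.16 pbw (= the summed oxide contributions)
each oxide over glass, ×100, is wt %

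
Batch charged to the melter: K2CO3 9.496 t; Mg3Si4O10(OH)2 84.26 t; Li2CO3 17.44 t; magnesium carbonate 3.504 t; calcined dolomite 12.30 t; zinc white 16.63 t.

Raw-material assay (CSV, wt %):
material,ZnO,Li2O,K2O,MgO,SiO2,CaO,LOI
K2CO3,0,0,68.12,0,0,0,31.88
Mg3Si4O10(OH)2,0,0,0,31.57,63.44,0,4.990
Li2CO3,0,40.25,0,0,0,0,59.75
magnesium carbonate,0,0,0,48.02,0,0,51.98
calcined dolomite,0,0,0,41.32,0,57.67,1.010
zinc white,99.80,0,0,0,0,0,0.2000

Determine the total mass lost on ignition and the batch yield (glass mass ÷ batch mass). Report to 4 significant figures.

All internal work maintains full precision through the solve — working values are rounded to four significant figures wherever printed; every reported value takes just one rounding; the derived quantities, which include LOI, the six compositions, glass mass, totals, the yield, are recomputed at exact precision, exactly as shown in question or answer, from the batch weights for 124.0 t of glass.
LOI of each material in turn:
  K2CO3: 9.496 × 0.3188 = 3.027 t
  Mg3Si4O10(OH)2: 84.26 × 0.04990 = 4.205 t
  Li2CO3: 17.44 × 0.5975 = 10.42 t
  magnesium carbonate: 3.504 × 0.5198 = 1.821 t
  calcined dolomite: 12.30 × 0.01010 = 0.1242 t
  zinc white: 16.63 × 0.002000 = 0.03326 t
Total LOI = 19.63 t
Glass = batch − LOI = 143.6 − 19.63 = 124.0 t

LOI loss = 19.63 t; glass = 124.0 t; yield = 86.33%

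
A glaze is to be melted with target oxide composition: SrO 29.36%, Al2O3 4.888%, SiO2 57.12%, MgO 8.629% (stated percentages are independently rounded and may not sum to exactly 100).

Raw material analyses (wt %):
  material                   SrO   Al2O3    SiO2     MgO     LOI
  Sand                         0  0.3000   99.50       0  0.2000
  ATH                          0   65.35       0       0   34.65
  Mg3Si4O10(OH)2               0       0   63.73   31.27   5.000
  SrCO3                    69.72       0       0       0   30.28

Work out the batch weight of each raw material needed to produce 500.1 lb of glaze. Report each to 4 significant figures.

All arithmetic runs at full precision throughout; values along the way are printed rounded to four significant digits at each printed step; a single rounding completes each reported number. Derived quantities (glass mass, LOI, four oxide percentages, totals, yield) are computed from the batch weights on 500.1 lb of glass in full float precision, as given in the question or the answer.
Oxide mass targets, per 500.1 lb glaze:
  SrO: 29.36% × 500.1 = 146.8 lb
  Al2O3: 4.888% × 500.1 = 24.44 lb
  SiO2: 57.12% × 500.1 = 285.7 lb
  MgO: 8.629% × 500.1 = 43.15 lb
Balance tally, oxide-wise, from the weights as reported, against the basis in use (summed amounts equal target values net of answer rounding effects):
  SrO: 210.6·0.6972 = 146.8 lb (target 146.8 lb)
  Al2O3: 198.7·0.003000 + 36.49·0.6535 = 24.44 lb (target 24.44 lb)
  SiO2: 198.7·0.9950 + 138.0·0.6373 = 285.7 lb (target 285.7 lb)
  MgO: 138.0·0.3127 = 43.15 lb (target 43.15 lb)
Glass-mass closure: Σ batch − LOI loss = 500.1 lb (the Σ of target masses is 500.1 lb; versus the stated basis of 500.1 lb — deltas are rounding alone).
Batch grand total — Σ batch = 583.8 lb; ignition loss, Σ(batch × LOI) = 83.71 lb; glass ÷ batch gives a yield of 85.66%.

Batch per 500.1 lb glaze:
  Sand: 198.7 lb
  ATH: 36.49 lb
  Mg3Si4O10(OH)2: 138.0 lb
  SrCO3: 210.6 lb
Total batch = 583.8 lb; LOI loss = 83.71 lb; yield = 85.66%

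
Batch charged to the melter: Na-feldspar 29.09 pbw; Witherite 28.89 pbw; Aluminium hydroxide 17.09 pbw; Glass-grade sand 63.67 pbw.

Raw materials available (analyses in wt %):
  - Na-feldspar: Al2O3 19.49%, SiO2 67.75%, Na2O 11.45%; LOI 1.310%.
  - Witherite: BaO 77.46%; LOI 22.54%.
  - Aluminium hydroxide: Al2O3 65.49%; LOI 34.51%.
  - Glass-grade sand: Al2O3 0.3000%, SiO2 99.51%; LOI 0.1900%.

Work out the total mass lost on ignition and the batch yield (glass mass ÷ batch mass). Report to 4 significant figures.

LOI loss = 12.91 pbw; glass = 125.8 pbw; yield = 90.69%

The whole derivation runs at full precision in all steps. Intermediates are printed, rounded to 4 significant figures, between the steps; exactly one rounding goes into every reported result; all derived quantities are recomputed starting from the weights on 125.8 pbw of glass at exact precision (totals, yield, glass mass, ignition loss, the four compositions) as given in question or answer.
Each material's LOI contribution:
  Na-feldspar: 29.09 × 0.01310 = 0.3811 pbw
  Witherite: 28.89 × 0.2254 = 6.512 pbw
  Aluminium hydroxide: 17.09 × 0.3451 = 5.898 pbw
  Glass-grade sand: 63.67 × 0.001900 = 0.1210 pbw
Total LOI = 12.91 pbw
Glass = batch − LOI = 138.7 − 12.91 = 125.8 pbw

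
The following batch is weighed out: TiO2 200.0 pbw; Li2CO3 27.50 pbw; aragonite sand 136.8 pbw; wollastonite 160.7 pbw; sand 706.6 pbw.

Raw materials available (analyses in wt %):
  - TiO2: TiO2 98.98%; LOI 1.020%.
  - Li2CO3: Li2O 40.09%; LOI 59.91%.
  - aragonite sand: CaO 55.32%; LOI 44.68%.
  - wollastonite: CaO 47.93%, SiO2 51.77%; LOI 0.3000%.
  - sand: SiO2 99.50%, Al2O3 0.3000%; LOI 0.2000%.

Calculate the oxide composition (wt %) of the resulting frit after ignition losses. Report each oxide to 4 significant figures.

Glass mass = 1150 pbw (batch 1232 − LOI 81.53).
Composition: CaO 13.28%, SiO2 68.37%, Li2O 0.9586%, TiO2 17.21%, Al2O3 0.1843%

Exact precision is held from first step to last. The intermediate values appear rounded off to 4 significant digits across the worked steps — each reported number takes a single rounding — the derived quantities, including ignition loss, net glass mass, the totals, five oxide percentages, the yield, are carried starting from the weights at 1150 pbw of glass at exact precision, as written in the problem or answer text.
Oxide masses out of the charge:
  CaO: 136.8·0.5532 + 160.7·0.4793 = 152.7 pbw
  SiO2: 160.7·0.5177 + 706.6·0.9950 = 786.3 pbw
  Li2O: 27.50·0.4009 = 11.02 pbw
  TiO2: 200.0·0.9898 = 198.0 pbw
  Al2O3: 706.6·0.003000 = 2.120 pbw
LOI: 200.0·0.01020 + 27.50·0.5991 + 136.8·0.4468 + 160.7·0.003000 + 706.6·0.002000 = 81.53 pbw
The glass mass, total less LOI, = 1232 − 81.53 = 1150 pbw (matching Σ of the oxides)
wt %: oxide over glass, times 100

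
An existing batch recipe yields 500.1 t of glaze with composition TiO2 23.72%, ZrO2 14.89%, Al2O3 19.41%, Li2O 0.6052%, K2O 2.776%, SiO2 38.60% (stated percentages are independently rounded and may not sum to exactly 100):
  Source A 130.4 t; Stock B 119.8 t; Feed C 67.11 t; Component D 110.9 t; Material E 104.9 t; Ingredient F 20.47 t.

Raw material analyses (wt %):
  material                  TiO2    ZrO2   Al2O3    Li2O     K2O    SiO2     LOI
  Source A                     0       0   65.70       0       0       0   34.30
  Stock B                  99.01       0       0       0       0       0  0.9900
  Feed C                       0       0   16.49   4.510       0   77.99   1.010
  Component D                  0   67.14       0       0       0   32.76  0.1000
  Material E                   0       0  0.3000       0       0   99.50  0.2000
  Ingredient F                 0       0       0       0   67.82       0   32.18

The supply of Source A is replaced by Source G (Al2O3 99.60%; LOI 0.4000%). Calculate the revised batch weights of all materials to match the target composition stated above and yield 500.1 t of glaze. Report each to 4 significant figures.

Revised batch per 500.1 t glaze:
  Source G: 86.03 t
  Stock B: 119.8 t
  Feed C: 67.11 t
  Component D: 110.9 t
  Material E: 104.9 t
  Ingredient F: 20.47 t
Total batch = 509.2 t; LOI loss = 9.116 t

All internal work maintains full precision at all times. In-progress results are shown rounded to 4 significant figures in the printout. Each reported number includes exactly one rounding. All derived quantities (the yield, totals, ignition loss, six oxide percentages, net glass mass) are recomputed from the batch weights for 500.1 t of glass in full float precision as set out in question or answer.
Per-oxide target masses for 500.1 t glaze:
  TiO2: 23.72% × 500.1 = 118.6 t
  ZrO2: 14.89% × 500.1 = 74.46 t
  Al2O3: 19.41% × 500.1 = 97.07 t
  Li2O: 0.6052% × 500.1 = 3.027 t
  K2O: 2.776% × 500.1 = 13.88 t
  SiO2: 38.60% × 500.1 = 193.0 t
Per-oxide balance check on the weights just shown, against the basis in use (sum by sum, the targets are met modulo rounding of the values):
  TiO2: 119.8·0.9901 = 118.6 t (target 118.6 t)
  ZrO2: 110.9·0.6714 = 74.46 t (target 74.46 t)
  Al2O3: 86.03·0.9960 + 67.11·0.1649 + 104.9·0.003000 = 97.07 t (target 97.07 t)
  Li2O: 67.11·0.04510 = 3.027 t (target 3.027 t)
  K2O: 20.47·0.6782 = 13.88 t (target 13.88 t)
  SiO2: 67.11·0.7799 + 110.9·0.3276 + 104.9·0.9950 = 193.0 t (target 193.0 t)
Glass-mass sanity pass: total batch − LOI = 500.1 t (per-oxide target masses sum to 500.1 t; the stated basis being 500.1 t — a pure rounding effect).
Batch total: Σ batch = 509.2 t; LOI loss = Σ batch·LOI = 9.116 t; yield = glass ÷ total batch = 98.21%.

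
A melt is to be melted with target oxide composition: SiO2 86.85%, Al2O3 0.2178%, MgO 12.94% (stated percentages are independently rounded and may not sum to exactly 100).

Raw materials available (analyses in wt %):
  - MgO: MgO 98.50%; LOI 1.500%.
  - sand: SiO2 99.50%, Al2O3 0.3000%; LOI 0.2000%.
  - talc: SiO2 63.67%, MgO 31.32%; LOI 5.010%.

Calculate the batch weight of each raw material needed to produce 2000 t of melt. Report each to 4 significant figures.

Batch per 2000 t melt:
  MgO: 116.8 t
  sand: 1452 t
  talc: 459.0 t
Total batch = 2028 t; LOI loss = 27.65 t; yield = 98.64%

All internal work runs at exact precision through every step — rounding to 4 significant figures extends to every in-between result as printed; each reported result is rounded exactly once — all derived quantities (LOI, the three compositions, the totals, glass mass, yield) are recomputed at exact precision from the weighed amounts for 2000 t of glass, exactly as shown in question or answer.
Oxide mass targets, per 2000 t melt:
  SiO2: 86.85% × 2000 = 1737 t
  Al2O3: 0.2178% × 2000 = 4.356 t
  MgO: 12.94% × 2000 = 258.8 t
Balance tally, oxide-wise, from the weights as reported, at the basis given (every target is met by its sum within answer rounding):
  SiO2: 1452·0.9950 + 459.0·0.6367 = 1737 t (target 1737 t)
  Al2O3: 1452·0.003000 = 4.356 t (target 4.356 t)
  MgO: 116.8·0.9850 + 459.0·0.3132 = 258.8 t (target 258.8 t)
Consistency of the glass mass: batch Σ − ignition loss = 2000 t (the targets, summed, come to 2000 t; basis as stated: 2000 t — gaps are rounding artifacts).
Total batch = Σ batch = 2028 t; loss to ignition Σ batch·LOI = 27.65 t; glass ÷ batch gives a yield of 98.64%.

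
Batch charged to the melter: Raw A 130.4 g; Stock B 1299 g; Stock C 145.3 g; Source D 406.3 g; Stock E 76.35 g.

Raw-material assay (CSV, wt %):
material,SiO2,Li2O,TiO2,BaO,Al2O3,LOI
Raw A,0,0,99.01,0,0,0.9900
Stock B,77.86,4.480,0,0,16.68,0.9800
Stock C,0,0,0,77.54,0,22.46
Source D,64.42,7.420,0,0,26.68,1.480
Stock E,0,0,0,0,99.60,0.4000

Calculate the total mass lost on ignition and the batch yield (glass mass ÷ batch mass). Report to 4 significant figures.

The whole derivation runs at full precision at all times — rounding to four significant digits applies to every working value as shown; every reported result undergoes a single rounding. The derived quantities (LOI, net glass mass, the yield, totals, the five compositions) are rebuilt at exact precision using the weight values per 2004 g of glass as quoted within the question or the answer.
Loss on ignition, line by line:
  Raw A: 130.4 × 0.009900 = 1.291 g
  Stock B: 1299 × 0.009800 = 12.73 g
  Stock C: 145.3 × 0.2246 = 32.63 g
  Source D: 406.3 × 0.01480 = 6.013 g
  Stock E: 76.35 × 0.004000 = 0.3054 g
Total LOI = 52.97 g
Glass = batch − LOI = 2057 − 52.97 = 2004 g

LOI loss = 52.97 g; glass = 2004 g; yield = 97.43%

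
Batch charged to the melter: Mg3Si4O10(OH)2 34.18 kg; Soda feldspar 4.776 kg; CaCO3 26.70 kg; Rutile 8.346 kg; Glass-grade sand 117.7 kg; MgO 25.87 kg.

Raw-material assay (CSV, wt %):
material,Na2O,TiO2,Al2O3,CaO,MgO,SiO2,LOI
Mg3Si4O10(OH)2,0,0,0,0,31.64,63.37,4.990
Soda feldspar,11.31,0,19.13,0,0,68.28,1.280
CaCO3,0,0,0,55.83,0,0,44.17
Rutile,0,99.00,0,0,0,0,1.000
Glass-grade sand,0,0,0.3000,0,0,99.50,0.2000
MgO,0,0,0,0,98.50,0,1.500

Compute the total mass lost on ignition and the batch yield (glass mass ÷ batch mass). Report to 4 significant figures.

LOI loss = 14.27 kg; glass = 203.3 kg; yield = 93.44%

Exact precision is held at all times. The intermediate values appear, rounded to 4 significant figures, on the page; exactly one rounding is applied to every reported figure. All derived quantities, including glass mass, the six compositions, totals, ignition loss, the yield, are rebuilt from the weighed amounts on 203.3 kg of glass at full float precision exactly as printed in the problem or the answer.
Per-material ignition loss:
  Mg3Si4O10(OH)2: 34.18 × 0.04990 = 1.706 kg
  Soda feldspar: 4.776 × 0.01280 = 0.06113 kg
  CaCO3: 26.70 × 0.4417 = 11.79 kg
  Rutile: 8.346 × 0.01000 = 0.08346 kg
  Glass-grade sand: 117.7 × 0.002000 = 0.2354 kg
  MgO: 25.87 × 0.01500 = 0.3881 kg
Total LOI = 14.27 kg
Glass = batch − LOI = 217.6 − 14.27 = 203.3 kg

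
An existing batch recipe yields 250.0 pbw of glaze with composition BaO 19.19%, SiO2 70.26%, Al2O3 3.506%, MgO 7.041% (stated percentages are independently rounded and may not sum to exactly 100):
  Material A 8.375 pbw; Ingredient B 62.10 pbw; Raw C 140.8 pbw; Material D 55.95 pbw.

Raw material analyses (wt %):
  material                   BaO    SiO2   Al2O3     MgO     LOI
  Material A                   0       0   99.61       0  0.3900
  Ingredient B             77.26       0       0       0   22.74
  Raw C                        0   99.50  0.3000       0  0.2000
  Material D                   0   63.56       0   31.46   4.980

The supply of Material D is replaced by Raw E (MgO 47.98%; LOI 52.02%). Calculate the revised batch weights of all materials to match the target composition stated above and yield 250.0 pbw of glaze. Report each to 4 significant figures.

Revised batch per 250.0 pbw glaze:
  Material A: 8.268 pbw
  Ingredient B: 62.10 pbw
  Raw C: 176.5 pbw
  Raw E: 36.69 pbw
Total batch = 283.6 pbw; LOI loss = 33.59 pbw

All internal work holds full float precision throughout — the intermediate values are displayed (rounded to 4 significant figures) on the page; every reported number is rounded just once; the derived quantities (net glass mass, ignition loss, the four compositions, the yield, the totals) are carried from the weighed amounts for 250.0 pbw of glass at full float precision as quoted within problem or answer.
Target oxide masses per 250.0 pbw glaze:
  BaO: 19.19% × 250.0 = 47.98 pbw
  SiO2: 70.26% × 250.0 = 175.6 pbw
  Al2O3: 3.506% × 250.0 = 8.765 pbw
  MgO: 7.041% × 250.0 = 17.60 pbw
A balance pass over the oxides, applying the batch weights above, for the quoted basis mass (every target is met by its sum net of answer rounding effects):
  BaO: 62.10·0.7726 = 47.98 pbw (target 47.98 pbw)
  SiO2: 176.5·0.9950 = 175.6 pbw (target 175.6 pbw)
  Al2O3: 8.268·0.9961 + 176.5·0.003000 = 8.765 pbw (target 8.765 pbw)
  MgO: 36.69·0.4798 = 17.60 pbw (target 17.60 pbw)
Glass-mass bookkeeping: net batch after ignition = 250.0 pbw (summing oxide targets gives 250.0 pbw; versus the stated basis of 250.0 pbw — a pure rounding effect).
Summing the batch: Σ batch = 283.6 pbw; Σ batch·LOI gives LOI loss = 33.59 pbw; yield: glass divided by total = 88.15%.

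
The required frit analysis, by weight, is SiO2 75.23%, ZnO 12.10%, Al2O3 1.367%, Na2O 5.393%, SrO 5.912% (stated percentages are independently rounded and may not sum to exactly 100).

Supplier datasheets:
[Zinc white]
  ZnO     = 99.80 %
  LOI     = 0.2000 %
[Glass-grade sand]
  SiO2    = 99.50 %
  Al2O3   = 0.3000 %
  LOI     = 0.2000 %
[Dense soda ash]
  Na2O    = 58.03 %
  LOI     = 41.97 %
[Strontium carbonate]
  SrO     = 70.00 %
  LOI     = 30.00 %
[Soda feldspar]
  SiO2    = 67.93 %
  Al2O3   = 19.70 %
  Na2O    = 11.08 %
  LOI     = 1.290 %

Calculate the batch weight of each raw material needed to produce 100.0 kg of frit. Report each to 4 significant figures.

The working math keeps exact precision through the solve; values along the way are displayed, rounded to 4 significant figures, when written out. Each reported figure is rounded exactly once; derived quantities, which include five oxide percentages, LOI, net glass mass, yield, the totals, are carried in exact precision, as written in the question or the answer, from the batch weights per 100.0 kg of glass.
Oxide mass targets, per 100.0 kg frit:
  SiO2: 75.23% × 100.0 = 75.23 kg
  ZnO: 12.10% × 100.0 = 12.10 kg
  Al2O3: 1.367% × 100.0 = 1.367 kg
  Na2O: 5.393% × 100.0 = 5.393 kg
  SrO: 5.912% × 100.0 = 5.912 kg
Verifying the oxide balance applying the batch weights above, under the basis named above (summed amounts equal target values once rounding is allowed for):
  SiO2: 71.62·0.9950 + 5.848·0.6793 = 75.23 kg (target 75.23 kg)
  ZnO: 12.12·0.9980 = 12.10 kg (target 12.10 kg)
  Al2O3: 71.62·0.003000 + 5.848·0.1970 = 1.367 kg (target 1.367 kg)
  Na2O: 8.177·0.5803 + 5.848·0.1108 = 5.393 kg (target 5.393 kg)
  SrO: 8.446·0.7000 = 5.912 kg (target 5.912 kg)
Auditing the glass mass value: Σ batch − LOI loss = 100.0 kg (the targets, summed, come to 100.0 kg; against the stated basis, 100.0 kg — rounding explains the deltas).
Adding the batch up: Σ batch = 106.2 kg; LOI loss = Σ batch·LOI = 6.209 kg; glass ÷ batch gives a yield of 94.15%.

Batch per 100.0 kg frit:
  Zinc white: 12.12 kg
  Glass-grade sand: 71.62 kg
  Dense soda ash: 8.177 kg
  Strontium carbonate: 8.446 kg
  Soda feldspar: 5.848 kg
Total batch = 106.2 kg; LOI loss = 6.209 kg; yield = 94.15%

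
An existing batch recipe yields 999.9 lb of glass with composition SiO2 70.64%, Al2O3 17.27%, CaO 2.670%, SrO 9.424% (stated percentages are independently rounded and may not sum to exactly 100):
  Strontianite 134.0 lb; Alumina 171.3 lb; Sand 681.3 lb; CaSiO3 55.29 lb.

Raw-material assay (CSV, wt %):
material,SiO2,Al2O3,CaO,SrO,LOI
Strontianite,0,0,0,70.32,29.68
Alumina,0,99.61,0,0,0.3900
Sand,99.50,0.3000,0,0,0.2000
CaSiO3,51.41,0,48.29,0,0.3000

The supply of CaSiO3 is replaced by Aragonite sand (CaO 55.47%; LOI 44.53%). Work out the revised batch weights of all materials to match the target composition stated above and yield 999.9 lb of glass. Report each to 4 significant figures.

Full precision is maintained end to end — mid-chain values appear rounded to four significant digits in the printout. A single rounding yields each reported value — the derived quantities are computed at full precision (the totals, net glass mass, yield, ignition loss, four oxide percentages) from the batch weights at 999.9 lb of glass precisely as stated by problem or answer.
Oxide-by-oxide targets in 999.9 lb glass:
  SiO2: 70.64% × 999.9 = 706.3 lb
  Al2O3: 17.27% × 999.9 = 172.7 lb
  CaO: 2.670% × 999.9 = 26.70 lb
  SrO: 9.424% × 999.9 = 94.23 lb
Verifying the oxide balance given the weights on record, at the basis given (each sum matches its target mass exact up to rounding of places):
  SiO2: 709.9·0.9950 = 706.4 lb (target 706.3 lb)
  Al2O3: 171.2·0.9961 + 709.9·0.003000 = 172.7 lb (target 172.7 lb)
  CaO: 48.13·0.5547 = 26.70 lb (target 26.70 lb)
  SrO: 134.0·0.7032 = 94.23 lb (target 94.23 lb)
Auditing the glass mass value: total charge less LOI = 999.9 lb (oxide target masses add up to 999.9 lb; with the basis standing at 999.9 lb — any gap is answer rounding).
Summing the batch: Σ batch = 1063 lb; LOI loss = Σ batch·LOI = 63.29 lb; yield, glass over the total, = 94.05%.

Revised batch per 999.9 lb glass:
  Strontianite: 134.0 lb
  Alumina: 171.2 lb
  Sand: 709.9 lb
  Aragonite sand: 48.13 lb
Total batch = 1063 lb; LOI loss = 63.29 lb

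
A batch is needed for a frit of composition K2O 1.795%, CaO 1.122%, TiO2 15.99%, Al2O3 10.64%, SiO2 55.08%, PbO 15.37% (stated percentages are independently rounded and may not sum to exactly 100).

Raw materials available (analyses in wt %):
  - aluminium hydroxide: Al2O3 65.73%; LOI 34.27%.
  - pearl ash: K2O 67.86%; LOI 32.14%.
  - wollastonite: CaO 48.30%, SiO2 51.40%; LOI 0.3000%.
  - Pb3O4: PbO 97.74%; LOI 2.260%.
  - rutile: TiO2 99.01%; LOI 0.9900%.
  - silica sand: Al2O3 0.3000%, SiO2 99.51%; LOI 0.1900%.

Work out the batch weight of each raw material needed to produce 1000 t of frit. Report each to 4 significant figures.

All internal work keeps full precision end to end — the intermediate values are shown (rounded to four significant figures) at each printed step — each reported number is rounded just once; derived quantities, including the totals, the yield, six oxide percentages, LOI, glass mass, are re-derived starting from the weights for 1000 t of glass in full precision, as they appear in the question or the answer.
Target oxide masses per 1000 t frit:
  K2O: 1.795% × 1000 = 17.95 t
  CaO: 1.122% × 1000 = 11.22 t
  TiO2: 15.99% × 1000 = 159.9 t
  Al2O3: 10.64% × 1000 = 106.4 t
  SiO2: 55.08% × 1000 = 550.8 t
  PbO: 15.37% × 1000 = 153.7 t
Mass-balance tally per oxide per the reported batch figures, relative to the basis at hand (every target is met by its sum inside rounding margins):
  K2O: 26.45·0.6786 = 17.95 t (target 17.95 t)
  CaO: 23.23·0.4830 = 11.22 t (target 11.22 t)
  TiO2: 161.5·0.9901 = 159.9 t (target 159.9 t)
  Al2O3: 159.4·0.6573 + 541.5·0.003000 = 106.4 t (target 106.4 t)
  SiO2: 23.23·0.5140 + 541.5·0.9951 = 550.8 t (target 550.8 t)
  PbO: 157.3·0.9774 = 153.7 t (target 153.7 t)
Glass-mass closure: batch total minus LOI = 1000 t (targets for the oxides total 1000 t; versus the stated basis of 1000 t — a pure rounding effect).
Whole-batch sum: Σ batch = 1069 t; loss to ignition Σ batch·LOI = 69.38 t; yield, glass over the total, = 93.51%.

Batch per 1000 t frit:
  aluminium hydroxide: 159.4 t
  pearl ash: 26.45 t
  wollastonite: 23.23 t
  Pb3O4: 157.3 t
  rutile: 161.5 t
  silica sand: 541.5 t
Total batch = 1069 t; LOI loss = 69.38 t; yield = 93.51%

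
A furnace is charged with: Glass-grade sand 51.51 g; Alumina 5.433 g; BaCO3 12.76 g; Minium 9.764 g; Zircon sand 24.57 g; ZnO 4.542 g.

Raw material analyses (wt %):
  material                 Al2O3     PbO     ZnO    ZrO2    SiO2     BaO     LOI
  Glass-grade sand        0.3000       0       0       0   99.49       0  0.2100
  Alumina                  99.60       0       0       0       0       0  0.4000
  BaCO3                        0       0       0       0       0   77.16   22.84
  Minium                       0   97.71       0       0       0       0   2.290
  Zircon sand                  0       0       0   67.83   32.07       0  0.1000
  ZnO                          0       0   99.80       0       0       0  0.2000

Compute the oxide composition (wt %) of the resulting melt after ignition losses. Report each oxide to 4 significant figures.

Every computation carries full float precision in all steps. Intermediates are printed rounded off to 4 significant digits when written out — every reported number takes just one rounding — derived quantities (yield, totals, glass mass, ignition loss, six oxide percentages) are carried starting from the weights for 105.3 g of glass at full float precision, as they appear in problem or answer.
Per-oxide mass from batch:
  Al2O3: 51.51·0.003000 + 5.433·0.9960 = 5.566 g
  PbO: 9.764·0.9771 = 9.540 g
  ZnO: 4.542·0.9980 = 4.533 g
  ZrO2: 24.57·0.6783 = 16.67 g
  SiO2: 51.51·0.9949 + 24.57·0.3207 = 59.13 g
  BaO: 12.76·0.7716 = 9.846 g
LOI: 51.51·0.002100 + 5.433·0.004000 + 12.76·0.2284 + 9.764·0.02290 + 24.57·0.001000 + 4.542·0.002000 = 3.302 g
Resulting glass, batch − LOI: 108.6 − 3.302 = 105.3 g (matching Σ of the oxides)
each wt % is 100 × oxide ÷ glass

Glass mass = 105.3 g (batch 108.6 − LOI 3.302).
Composition: Al2O3 5.287%, PbO 9.062%, ZnO 4.306%, ZrO2 15.83%, SiO2 56.16%, BaO 9.352%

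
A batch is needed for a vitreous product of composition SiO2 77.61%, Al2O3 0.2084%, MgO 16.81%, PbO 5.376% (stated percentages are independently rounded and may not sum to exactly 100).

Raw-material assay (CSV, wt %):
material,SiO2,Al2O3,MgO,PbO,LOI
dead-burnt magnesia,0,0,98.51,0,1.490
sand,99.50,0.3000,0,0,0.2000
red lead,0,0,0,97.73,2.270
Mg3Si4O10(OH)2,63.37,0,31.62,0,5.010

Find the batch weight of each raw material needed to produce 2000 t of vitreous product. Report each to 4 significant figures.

Batch per 2000 t vitreous product:
  dead-burnt magnesia: 255.3 t
  sand: 1389 t
  red lead: 110.0 t
  Mg3Si4O10(OH)2: 268.0 t
Total batch = 2022 t; LOI loss = 22.51 t; yield = 98.89%

Every computation keeps full precision throughout — values along the way are printed rounded off to 4 significant figures between the steps. Every reported result sees exactly one rounding. The derived quantities (ignition loss, the yield, four oxide percentages, net glass mass, the totals) are carried in exact precision using the weight values at 2000 t of glass, exactly as shown in the problem or the answer.
Oxide mass targets, per 2000 t vitreous product:
  SiO2: 77.61% × 2000 = 1552 t
  Al2O3: 0.2084% × 2000 = 4.168 t
  MgO: 16.81% × 2000 = 336.2 t
  PbO: 5.376% × 2000 = 107.5 t
Balance tally, oxide-wise, working from each reported weight, on the stated basis (oxide sums agree with the targets given rounding of the digits):
  SiO2: 1389·0.9950 + 268.0·0.6337 = 1552 t (target 1552 t)
  Al2O3: 1389·0.003000 = 4.167 t (target 4.168 t)
  MgO: 255.3·0.9851 + 268.0·0.3162 = 336.2 t (target 336.2 t)
  PbO: 110.0·0.9773 = 107.5 t (target 107.5 t)
Consistency of the glass mass: the batch minus its LOI: 2000 t (the targets, summed, come to 2000 t; with the basis standing at 2000 t — rounding explains the deltas).
Batch grand total — Σ batch = 2022 t; LOI removed, Σ of batch·LOI: 22.51 t; glass ÷ batch gives a yield of 98.89%.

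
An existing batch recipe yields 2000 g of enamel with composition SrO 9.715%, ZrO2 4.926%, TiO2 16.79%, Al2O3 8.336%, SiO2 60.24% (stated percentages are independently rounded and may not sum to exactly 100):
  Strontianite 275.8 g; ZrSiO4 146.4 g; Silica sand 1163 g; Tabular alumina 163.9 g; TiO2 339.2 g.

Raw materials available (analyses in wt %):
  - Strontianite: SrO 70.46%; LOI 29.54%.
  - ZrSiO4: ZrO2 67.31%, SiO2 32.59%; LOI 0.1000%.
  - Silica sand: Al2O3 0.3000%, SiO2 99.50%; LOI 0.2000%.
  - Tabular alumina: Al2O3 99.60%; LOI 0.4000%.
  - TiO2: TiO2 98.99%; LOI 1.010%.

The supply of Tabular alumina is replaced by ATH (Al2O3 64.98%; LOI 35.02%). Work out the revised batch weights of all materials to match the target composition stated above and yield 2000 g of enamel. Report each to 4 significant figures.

Revised batch per 2000 g enamel:
  Strontianite: 275.8 g
  ZrSiO4: 146.4 g
  Silica sand: 1163 g
  ATH: 251.2 g
  TiO2: 339.2 g
Total batch = 2176 g; LOI loss = 175.3 g

Intermediates are displayed rounded to 4 significant figures alongside each step. Each numeric step carries exact precision at all times. Each reported result takes exactly one rounding — all derived quantities are rebuilt from the weighed amounts at 2000 g of glass at exact precision (the yield, the totals, net glass mass, ignition loss, five oxide percentages) exactly as shown in either problem or answer.
Per-oxide target masses for 2000 g enamel:
  SrO: 9.715% × 2000 = 194.3 g
  ZrO2: 4.926% × 2000 = 98.52 g
  TiO2: 16.79% × 2000 = 335.8 g
  Al2O3: 8.336% × 2000 = 166.7 g
  SiO2: 60.24% × 2000 = 1205 g
Sums-versus-targets review using the reported weights, for the quoted basis mass (sum by sum, the targets are met net of answer rounding effects):
  SrO: 275.8·0.7046 = 194.3 g (target 194.3 g)
  ZrO2: 146.4·0.6731 = 98.54 g (target 98.52 g)
  TiO2: 339.2·0.9899 = 335.8 g (target 335.8 g)
  Al2O3: 1163·0.003000 + 251.2·0.6498 = 166.7 g (target 166.7 g)
  SiO2: 146.4·0.3259 + 1163·0.9950 = 1205 g (target 1205 g)
Glass-mass bookkeeping: whole batch net of LOI = 2000 g (the targets, summed, come to 2000 g; with the basis standing at 2000 g — rounding explains the deltas).
Adding the batch up: Σ batch = 2176 g; the LOI term Σ batch·LOI equals 175.3 g; yield = glass ÷ total batch = 91.94%.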